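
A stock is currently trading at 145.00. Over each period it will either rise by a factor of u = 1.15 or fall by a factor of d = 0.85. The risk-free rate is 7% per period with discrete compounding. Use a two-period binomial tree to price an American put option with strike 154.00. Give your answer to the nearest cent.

Risk-neutral probability p = (1 + 0.07 − 0.85)/(1.15 − 0.85) = 0.2200/0.3000 = 0.7333
Terminal stock prices: S_uu = 191.8, S_ud = 141.7, S_dd = 104.8
Terminal payoffs (K − S): max(-37.76, 0) = 0, max(12.26, 0) = 12.26, max(49.24, 0) = 49.24
Node u (S = 166.8): continuation = 1/1.07·[0.7333·0.0000 + 0.2667·12.2625] = 3.0561; exercise value = 0.0000 ≤ continuation, so V_u = 3.0561
Node d (S = 123.2): continuation = 1/1.07·[0.7333·12.2625 + 0.2667·49.2375] = 20.6752; exercise value = 30.7500 > continuation, so V_d = 30.7500 (exercise)
Node 0 (S = 145): continuation = 1/1.07·[0.7333·3.0561 + 0.2667·30.7500] = 9.7581; exercise value = 9.0000 ≤ continuation, so V_0 = 9.7581

9.76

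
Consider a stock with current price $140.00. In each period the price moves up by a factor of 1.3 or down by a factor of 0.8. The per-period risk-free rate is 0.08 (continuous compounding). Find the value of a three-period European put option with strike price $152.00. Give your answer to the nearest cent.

Risk-neutral probability p = (e^0.08 − 0.8)/(1.3 − 0.8) = 0.2833/0.5000 = 0.5666
Terminal stock prices: S_uuu = 307.6, S_uud = 189.3, S_udd = 116.5, S_ddd = 71.68
Terminal payoffs (K − S): max(-155.6, 0) = 0, max(-37.28, 0) = 0, max(35.52, 0) = 35.52, max(80.32, 0) = 80.32
Node uu (S = 236.6): V_uu = e^(−0.08)·[0.5666·0.0000 + 0.4334·0.0000] = 0.0000
Node ud (S = 145.6): V_ud = e^(−0.08)·[0.5666·0.0000 + 0.4334·35.5200] = 14.2116
Node dd (S = 89.6): V_dd = e^(−0.08)·[0.5666·35.5200 + 0.4334·80.3200] = 50.7137
Node u (S = 182): V_u = e^(−0.08)·[0.5666·0.0000 + 0.4334·14.2116] = 5.6861
Node d (S = 112): V_d = e^(−0.08)·[0.5666·14.2116 + 0.4334·50.7137] = 27.7236
Node 0 (S = 140): V_0 = e^(−0.08)·[0.5666·5.6861 + 0.4334·27.7236] = 14.0662

$14.07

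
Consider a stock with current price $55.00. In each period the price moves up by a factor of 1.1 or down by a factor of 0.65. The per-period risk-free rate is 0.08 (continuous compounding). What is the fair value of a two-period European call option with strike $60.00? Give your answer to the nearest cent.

$5.17

Risk-neutral probability p = (e^0.08 − 0.65)/(1.1 − 0.65) = 0.4333/0.4500 = 0.9629
Terminal stock prices: S_uu = 66.55, S_ud = 39.33, S_dd = 23.24
Terminal payoffs (S − K): max(6.55, 0) = 6.55, max(-20.67, 0) = 0, max(-36.76, 0) = 0
Node u (S = 60.5): V_u = e^(−0.08)·[0.9629·6.5500 + 0.0371·0.0000] = 5.8218
Node d (S = 35.75): V_d = e^(−0.08)·[0.9629·0.0000 + 0.0371·0.0000] = 0.0000
Node 0 (S = 55): V_0 = e^(−0.08)·[0.9629·5.8218 + 0.0371·0.0000] = 5.1746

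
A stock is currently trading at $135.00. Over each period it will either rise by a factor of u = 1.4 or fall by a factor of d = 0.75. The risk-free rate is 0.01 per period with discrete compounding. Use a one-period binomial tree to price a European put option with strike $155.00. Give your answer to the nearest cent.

$31.93

Risk-neutral probability p = (1 + 0.01 − 0.75)/(1.4 − 0.75) = 0.2600/0.6500 = 0.4000
Terminal stock prices: S_u = 189, S_d = 101.2
Terminal payoffs (K − S): max(-34, 0) = 0, max(53.75, 0) = 53.75
Node 0 (S = 135): V_0 = 1/1.01·[0.4000·0.0000 + 0.6000·53.7500] = 31.9307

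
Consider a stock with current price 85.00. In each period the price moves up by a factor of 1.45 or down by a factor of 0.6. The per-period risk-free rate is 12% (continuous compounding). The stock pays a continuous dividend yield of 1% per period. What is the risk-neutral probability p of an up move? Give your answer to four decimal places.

p = 0.6074

Per-period risk-free factor R = e^0.12 = 1.1275; dividend-adjusted growth = e^(0.12−0.01) = 1.1163.
Risk-neutral probability p = (1.1163 − 0.6)/(1.45 − 0.6) = 0.5163/0.8500 = 0.6074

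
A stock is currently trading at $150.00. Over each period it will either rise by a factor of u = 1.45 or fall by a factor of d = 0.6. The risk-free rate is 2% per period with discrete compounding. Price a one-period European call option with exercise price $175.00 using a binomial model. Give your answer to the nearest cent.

Risk-neutral probability p = (1 + 0.02 − 0.6)/(1.45 − 0.6) = 0.4200/0.8500 = 0.4941
Terminal stock prices: S_u = 217.5, S_d = 90
Terminal payoffs (S − K): max(42.5, 0) = 42.5, max(-85, 0) = 0
Node 0 (S = 150): V_0 = 1/1.02·[0.4941·42.5000 + 0.5059·0.0000] = 20.5882

$20.59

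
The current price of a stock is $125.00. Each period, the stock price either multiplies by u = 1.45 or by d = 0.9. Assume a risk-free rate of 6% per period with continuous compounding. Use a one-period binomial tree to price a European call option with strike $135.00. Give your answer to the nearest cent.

Risk-neutral probability p = (e^0.06 − 0.9)/(1.45 − 0.9) = 0.1618/0.5500 = 0.2942
Terminal stock prices: S_u = 181.2, S_d = 112.5
Terminal payoffs (S − K): max(46.25, 0) = 46.25, max(-22.5, 0) = 0
Node 0 (S = 125): V_0 = e^(−0.06)·[0.2942·46.2500 + 0.7058·0.0000] = 12.8165

$12.82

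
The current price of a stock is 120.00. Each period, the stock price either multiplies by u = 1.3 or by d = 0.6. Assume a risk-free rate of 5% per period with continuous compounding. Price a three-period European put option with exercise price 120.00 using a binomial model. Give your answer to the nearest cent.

17.05

Risk-neutral probability p = (e^0.05 − 0.6)/(1.3 − 0.6) = 0.4513/0.7000 = 0.6447
Terminal stock prices: S_uuu = 263.6, S_uud = 121.7, S_udd = 56.16, S_ddd = 25.92
Terminal payoffs (K − S): max(-143.6, 0) = 0, max(-1.68, 0) = 0, max(63.84, 0) = 63.84, max(94.08, 0) = 94.08
Node uu (S = 202.8): V_uu = e^(−0.05)·[0.6447·0.0000 + 0.3553·0.0000] = 0.0000
Node ud (S = 93.6): V_ud = e^(−0.05)·[0.6447·0.0000 + 0.3553·63.8400] = 21.5778
Node dd (S = 43.2): V_dd = e^(−0.05)·[0.6447·63.8400 + 0.3553·94.0800] = 70.9475
Node u (S = 156): V_u = e^(−0.05)·[0.6447·0.0000 + 0.3553·21.5778] = 7.2932
Node d (S = 72): V_d = e^(−0.05)·[0.6447·21.5778 + 0.3553·70.9475] = 37.2123
Node 0 (S = 120): V_0 = e^(−0.05)·[0.6447·7.2932 + 0.3553·37.2123] = 17.0501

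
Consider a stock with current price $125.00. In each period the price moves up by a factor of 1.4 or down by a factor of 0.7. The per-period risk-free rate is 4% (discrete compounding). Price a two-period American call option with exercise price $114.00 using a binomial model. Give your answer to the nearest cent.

$32.50

Risk-neutral probability p = (1 + 0.04 − 0.7)/(1.4 − 0.7) = 0.3400/0.7000 = 0.4857
Terminal stock prices: S_uu = 245, S_ud = 122.5, S_dd = 61.25
Terminal payoffs (S − K): max(131, 0) = 131, max(8.5, 0) = 8.5, max(-52.75, 0) = 0
Node u (S = 175): continuation = 1/1.04·[0.4857·131.0000 + 0.5143·8.5000] = 65.3846; exercise value = 61.0000 ≤ continuation, so V_u = 65.3846
Node d (S = 87.5): continuation = 1/1.04·[0.4857·8.5000 + 0.5143·0.0000] = 3.9698; exercise value = 0.0000 ≤ continuation, so V_d = 3.9698
Node 0 (S = 125): continuation = 1/1.04·[0.4857·65.3846 + 0.5143·3.9698] = 32.4998; exercise value = 11.0000 ≤ continuation, so V_0 = 32.4998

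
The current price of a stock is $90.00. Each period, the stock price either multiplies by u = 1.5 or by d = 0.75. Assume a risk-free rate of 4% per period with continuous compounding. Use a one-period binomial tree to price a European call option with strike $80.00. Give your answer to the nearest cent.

$20.49

Risk-neutral probability p = (e^0.04 − 0.75)/(1.5 − 0.75) = 0.2908/0.7500 = 0.3877
Terminal stock prices: S_u = 135, S_d = 67.5
Terminal payoffs (S − K): max(55, 0) = 55, max(-12.5, 0) = 0
Node 0 (S = 90): V_0 = e^(−0.04)·[0.3877·55.0000 + 0.6123·0.0000] = 20.4899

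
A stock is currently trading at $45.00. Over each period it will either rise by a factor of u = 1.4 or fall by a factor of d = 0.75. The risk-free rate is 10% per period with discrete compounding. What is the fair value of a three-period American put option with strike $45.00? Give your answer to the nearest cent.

Risk-neutral probability p = (1 + 0.1 − 0.75)/(1.4 − 0.75) = 0.3500/0.6500 = 0.5385
Terminal stock prices: S_uuu = 123.5, S_uud = 66.15, S_udd = 35.44, S_ddd = 18.98
Terminal payoffs (K − S): max(-78.48, 0) = 0, max(-21.15, 0) = 0, max(9.563, 0) = 9.563, max(26.02, 0) = 26.02
Node uu (S = 88.2): continuation = 1/1.1·[0.5385·0.0000 + 0.4615·0.0000] = 0.0000; exercise value = 0.0000 ≤ continuation, so V_uu = 0.0000
Node ud (S = 47.25): continuation = 1/1.1·[0.5385·0.0000 + 0.4615·9.5625] = 4.0122; exercise value = 0.0000 ≤ continuation, so V_ud = 4.0122
Node dd (S = 25.31): continuation = 1/1.1·[0.5385·9.5625 + 0.4615·26.0156] = 15.5966; exercise value = 19.6875 > continuation, so V_dd = 19.6875 (exercise)
Node u (S = 63): continuation = 1/1.1·[0.5385·0.0000 + 0.4615·4.0122] = 1.6835; exercise value = 0.0000 ≤ continuation, so V_u = 1.6835
Node d (S = 33.75): continuation = 1/1.1·[0.5385·4.0122 + 0.4615·19.6875] = 10.2245; exercise value = 11.2500 > continuation, so V_d = 11.2500 (exercise)
Node 0 (S = 45): continuation = 1/1.1·[0.5385·1.6835 + 0.4615·11.2500] = 5.5443; exercise value = 0.0000 ≤ continuation, so V_0 = 5.5443

$5.54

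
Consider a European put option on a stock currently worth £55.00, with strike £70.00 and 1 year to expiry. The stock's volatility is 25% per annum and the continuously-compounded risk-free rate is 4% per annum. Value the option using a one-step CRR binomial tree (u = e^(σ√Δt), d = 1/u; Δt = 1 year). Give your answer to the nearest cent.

£12.56

CRR parameters: u = e^(σ√Δt) = e^(0.25·√1) = 1.2840, d = 1/u = 0.7788
Per-period rate: rΔt = 0.04·1 = 0.04, so R = e^0.04 = 1.0408
Risk-neutral probability p = (e^0.04 − 0.7788)/(1.2840 − 0.7788) = 0.2620/0.5052 = 0.5186
Terminal stock prices: S_u = 70.62, S_d = 42.83
Terminal payoffs (K − S): max(-0.6214, 0) = 0, max(27.17, 0) = 27.17
Node 0 (S = 55): V_0 = e^(−0.04)·[0.5186·0.0000 + 0.4814·27.1660] = 12.5649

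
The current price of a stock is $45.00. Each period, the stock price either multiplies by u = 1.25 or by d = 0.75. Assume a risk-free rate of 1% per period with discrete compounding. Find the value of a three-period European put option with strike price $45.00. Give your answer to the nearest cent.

Risk-neutral probability p = (1 + 0.01 − 0.75)/(1.25 − 0.75) = 0.2600/0.5000 = 0.5200
Terminal stock prices: S_uuu = 87.89, S_uud = 52.73, S_udd = 31.64, S_ddd = 18.98
Terminal payoffs (K − S): max(-42.89, 0) = 0, max(-7.734, 0) = 0, max(13.36, 0) = 13.36, max(26.02, 0) = 26.02
Node uu (S = 70.31): V_uu = 1/1.01·[0.5200·0.0000 + 0.4800·0.0000] = 0.0000
Node ud (S = 42.19): V_ud = 1/1.01·[0.5200·0.0000 + 0.4800·13.3594] = 6.3490
Node dd (S = 25.31): V_dd = 1/1.01·[0.5200·13.3594 + 0.4800·26.0156] = 19.2420
Node u (S = 56.25): V_u = 1/1.01·[0.5200·0.0000 + 0.4800·6.3490] = 3.0174
Node d (S = 33.75): V_d = 1/1.01·[0.5200·6.3490 + 0.4800·19.2420] = 12.4135
Node 0 (S = 45): V_0 = 1/1.01·[0.5200·3.0174 + 0.4800·12.4135] = 7.4530

$7.45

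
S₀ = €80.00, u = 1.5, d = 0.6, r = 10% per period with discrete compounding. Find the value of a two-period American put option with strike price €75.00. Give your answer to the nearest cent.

Risk-neutral probability p = (1 + 0.1 − 0.6)/(1.5 − 0.6) = 0.5000/0.9000 = 0.5556
Terminal stock prices: S_uu = 180, S_ud = 72, S_dd = 28.8
Terminal payoffs (K − S): max(-105, 0) = 0, max(3, 0) = 3, max(46.2, 0) = 46.2
Node u (S = 120): continuation = 1/1.1·[0.5556·0.0000 + 0.4444·3.0000] = 1.2121; exercise value = 0.0000 ≤ continuation, so V_u = 1.2121
Node d (S = 48): continuation = 1/1.1·[0.5556·3.0000 + 0.4444·46.2000] = 20.1818; exercise value = 27.0000 > continuation, so V_d = 27.0000 (exercise)
Node 0 (S = 80): continuation = 1/1.1·[0.5556·1.2121 + 0.4444·27.0000] = 11.5213; exercise value = 0.0000 ≤ continuation, so V_0 = 11.5213

€11.52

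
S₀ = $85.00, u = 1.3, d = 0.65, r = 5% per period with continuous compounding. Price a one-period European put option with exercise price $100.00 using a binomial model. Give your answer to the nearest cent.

Risk-neutral probability p = (e^0.05 − 0.65)/(1.3 − 0.65) = 0.4013/0.6500 = 0.6173
Terminal stock prices: S_u = 110.5, S_d = 55.25
Terminal payoffs (K − S): max(-10.5, 0) = 0, max(44.75, 0) = 44.75
Node 0 (S = 85): V_0 = e^(−0.05)·[0.6173·0.0000 + 0.3827·44.7500] = 16.2889

$16.29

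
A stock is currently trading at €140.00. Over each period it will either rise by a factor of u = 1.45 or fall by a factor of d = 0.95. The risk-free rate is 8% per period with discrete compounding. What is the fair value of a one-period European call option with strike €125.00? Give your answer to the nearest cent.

Risk-neutral probability p = (1 + 0.08 − 0.95)/(1.45 − 0.95) = 0.1300/0.5000 = 0.2600
Terminal stock prices: S_u = 203, S_d = 133
Terminal payoffs (S − K): max(78, 0) = 78, max(8, 0) = 8
Node 0 (S = 140): V_0 = 1/1.08·[0.2600·78.0000 + 0.7400·8.0000] = 24.2593

€24.26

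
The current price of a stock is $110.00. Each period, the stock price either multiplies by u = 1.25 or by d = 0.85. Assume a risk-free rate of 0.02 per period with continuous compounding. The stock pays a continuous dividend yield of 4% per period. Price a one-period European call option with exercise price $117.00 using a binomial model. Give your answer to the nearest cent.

Per-period risk-free factor R = e^0.02 = 1.0202; dividend-adjusted growth = e^(0.02−0.04) = 0.9802.
Risk-neutral probability p = (0.9802 − 0.85)/(1.25 − 0.85) = 0.1302/0.4000 = 0.3255
Terminal stock prices: S_u = 137.5, S_d = 93.5
Terminal payoffs (S − K): max(20.5, 0) = 20.5, max(-23.5, 0) = 0
Node 0 (S = 110): V_0 = e^(−0.02)·[0.3255·20.5000 + 0.6745·0.0000] = 6.5406

$6.54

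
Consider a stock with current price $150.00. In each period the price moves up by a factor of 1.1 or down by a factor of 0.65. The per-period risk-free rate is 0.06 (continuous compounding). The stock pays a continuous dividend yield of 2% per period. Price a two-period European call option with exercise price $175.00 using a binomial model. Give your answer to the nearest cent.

$4.35

Per-period risk-free factor R = e^0.06 = 1.0618; dividend-adjusted growth = e^(0.06−0.02) = 1.0408.
Risk-neutral probability p = (1.0408 − 0.65)/(1.1 − 0.65) = 0.3908/0.4500 = 0.8685
Terminal stock prices: S_uu = 181.5, S_ud = 107.2, S_dd = 63.38
Terminal payoffs (S − K): max(6.5, 0) = 6.5, max(-67.75, 0) = 0, max(-111.6, 0) = 0
Node u (S = 165): V_u = e^(−0.06)·[0.8685·6.5000 + 0.1315·0.0000] = 5.3163
Node d (S = 97.5): V_d = e^(−0.06)·[0.8685·0.0000 + 0.1315·0.0000] = 0.0000
Node 0 (S = 150): V_0 = e^(−0.06)·[0.8685·5.3163 + 0.1315·0.0000] = 4.3482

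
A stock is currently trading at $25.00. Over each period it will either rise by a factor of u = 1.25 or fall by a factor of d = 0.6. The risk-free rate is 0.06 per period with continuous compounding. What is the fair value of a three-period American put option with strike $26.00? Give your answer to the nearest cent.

Risk-neutral probability p = (e^0.06 − 0.6)/(1.25 − 0.6) = 0.4618/0.6500 = 0.7105
Terminal stock prices: S_uuu = 48.83, S_uud = 23.44, S_udd = 11.25, S_ddd = 5.4
Terminal payoffs (K − S): max(-22.83, 0) = 0, max(2.562, 0) = 2.562, max(14.75, 0) = 14.75, max(20.6, 0) = 20.6
Node uu (S = 39.06): continuation = e^(−0.06)·[0.7105·0.0000 + 0.2895·2.5625] = 0.6986; exercise value = 0.0000 ≤ continuation, so V_uu = 0.6986
Node ud (S = 18.75): continuation = e^(−0.06)·[0.7105·2.5625 + 0.2895·14.7500] = 5.7359; exercise value = 7.2500 > continuation, so V_ud = 7.2500 (exercise)
Node dd (S = 9): continuation = e^(−0.06)·[0.7105·14.7500 + 0.2895·20.6000] = 15.4859; exercise value = 17.0000 > continuation, so V_dd = 17.0000 (exercise)
Node u (S = 31.25): continuation = e^(−0.06)·[0.7105·0.6986 + 0.2895·7.2500] = 2.4440; exercise value = 0.0000 ≤ continuation, so V_u = 2.4440
Node d (S = 15): continuation = e^(−0.06)·[0.7105·7.2500 + 0.2895·17.0000] = 9.4859; exercise value = 11.0000 > continuation, so V_d = 11.0000 (exercise)
Node 0 (S = 25): continuation = e^(−0.06)·[0.7105·2.4440 + 0.2895·11.0000] = 4.6342; exercise value = 1.0000 ≤ continuation, so V_0 = 4.6342

$4.63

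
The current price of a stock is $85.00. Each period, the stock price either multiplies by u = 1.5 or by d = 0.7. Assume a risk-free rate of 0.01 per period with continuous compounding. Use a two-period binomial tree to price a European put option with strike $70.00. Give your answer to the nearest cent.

$10.42

Risk-neutral probability p = (e^0.01 − 0.7)/(1.5 − 0.7) = 0.3101/0.8000 = 0.3876
Terminal stock prices: S_uu = 191.2, S_ud = 89.25, S_dd = 41.65
Terminal payoffs (K − S): max(-121.2, 0) = 0, max(-19.25, 0) = 0, max(28.35, 0) = 28.35
Node u (S = 127.5): V_u = e^(−0.01)·[0.3876·0.0000 + 0.6124·0.0000] = 0.0000
Node d (S = 59.5): V_d = e^(−0.01)·[0.3876·0.0000 + 0.6124·28.3500] = 17.1898
Node 0 (S = 85): V_0 = e^(−0.01)·[0.3876·0.0000 + 0.6124·17.1898] = 10.4229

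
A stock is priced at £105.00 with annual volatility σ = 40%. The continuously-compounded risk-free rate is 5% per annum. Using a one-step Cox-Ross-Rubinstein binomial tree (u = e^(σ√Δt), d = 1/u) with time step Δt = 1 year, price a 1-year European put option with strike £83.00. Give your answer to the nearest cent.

CRR parameters: u = e^(σ√Δt) = e^(0.4·√1) = 1.4918, d = 1/u = 0.6703
Per-period rate: rΔt = 0.05·1 = 0.05, so R = e^0.05 = 1.0513
Risk-neutral probability p = (e^0.05 − 0.6703)/(1.4918 − 0.6703) = 0.3810/0.8215 = 0.4637
Terminal stock prices: S_u = 156.6, S_d = 70.38
Terminal payoffs (K − S): max(-73.64, 0) = 0, max(12.62, 0) = 12.62
Node 0 (S = 105): V_0 = e^(−0.05)·[0.4637·0.0000 + 0.5363·12.6164] = 6.4359

£6.44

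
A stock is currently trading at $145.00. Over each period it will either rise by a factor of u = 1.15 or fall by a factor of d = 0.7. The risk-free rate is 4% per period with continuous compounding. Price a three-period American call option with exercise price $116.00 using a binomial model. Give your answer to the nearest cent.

$47.03

Risk-neutral probability p = (e^0.04 − 0.7)/(1.15 − 0.7) = 0.3408/0.4500 = 0.7574
Terminal stock prices: S_uuu = 220.5, S_uud = 134.2, S_udd = 81.71, S_ddd = 49.73
Terminal payoffs (S − K): max(104.5, 0) = 104.5, max(18.23, 0) = 18.23, max(-34.29, 0) = 0, max(-66.27, 0) = 0
Node uu (S = 191.8): continuation = e^(−0.04)·[0.7574·104.5269 + 0.2426·18.2337] = 80.3109; exercise value = 75.7625 ≤ continuation, so V_uu = 80.3109
Node ud (S = 116.7): continuation = e^(−0.04)·[0.7574·18.2337 + 0.2426·0.0000] = 13.2680; exercise value = 0.7250 ≤ continuation, so V_ud = 13.2680
Node dd (S = 71.05): continuation = e^(−0.04)·[0.7574·0.0000 + 0.2426·0.0000] = 0.0000; exercise value = 0.0000 ≤ continuation, so V_dd = 0.0000
Node u (S = 166.8): continuation = e^(−0.04)·[0.7574·80.3109 + 0.2426·13.2680] = 61.5323; exercise value = 50.7500 ≤ continuation, so V_u = 61.5323
Node d (S = 101.5): continuation = e^(−0.04)·[0.7574·13.2680 + 0.2426·0.0000] = 9.6546; exercise value = 0.0000 ≤ continuation, so V_d = 9.6546
Node 0 (S = 145): continuation = e^(−0.04)·[0.7574·61.5323 + 0.2426·9.6546] = 47.0254; exercise value = 29.0000 ≤ continuation, so V_0 = 47.0254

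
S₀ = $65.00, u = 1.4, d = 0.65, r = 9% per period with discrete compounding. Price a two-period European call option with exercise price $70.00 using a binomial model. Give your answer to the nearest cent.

Risk-neutral probability p = (1 + 0.09 − 0.65)/(1.4 − 0.65) = 0.4400/0.7500 = 0.5867
Terminal stock prices: S_uu = 127.4, S_ud = 59.15, S_dd = 27.46
Terminal payoffs (S − K): max(57.4, 0) = 57.4, max(-10.85, 0) = 0, max(-42.54, 0) = 0
Node u (S = 91): V_u = 1/1.09·[0.5867·57.4000 + 0.4133·0.0000] = 30.8942
Node d (S = 42.25): V_d = 1/1.09·[0.5867·0.0000 + 0.4133·0.0000] = 0.0000
Node 0 (S = 65): V_0 = 1/1.09·[0.5867·30.8942 + 0.4133·0.0000] = 16.6281

$16.63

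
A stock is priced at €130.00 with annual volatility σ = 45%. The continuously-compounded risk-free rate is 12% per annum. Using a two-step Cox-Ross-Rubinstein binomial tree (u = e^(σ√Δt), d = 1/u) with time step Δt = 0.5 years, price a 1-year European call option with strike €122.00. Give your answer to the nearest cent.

CRR parameters: u = e^(σ√Δt) = e^(0.45·√0.5) = 1.3746, d = 1/u = 0.7275
Per-period rate: rΔt = 0.12·0.5 = 0.06, so R = e^0.06 = 1.0618
Risk-neutral probability p = (e^0.06 − 0.7275)/(1.3746 − 0.7275) = 0.3344/0.6472 = 0.5167
Terminal stock prices: S_uu = 245.7, S_ud = 130, S_dd = 68.8
Terminal payoffs (S − K): max(123.7, 0) = 123.7, max(8, 0) = 8, max(-53.2, 0) = 0
Node u (S = 178.7): V_u = e^(−0.06)·[0.5167·123.6556 + 0.4833·8.0000] = 63.8090
Node d (S = 94.57): V_d = e^(−0.06)·[0.5167·8.0000 + 0.4833·0.0000] = 3.8926
Node 0 (S = 130): V_0 = e^(−0.06)·[0.5167·63.8090 + 0.4833·3.8926] = 32.8196

€32.82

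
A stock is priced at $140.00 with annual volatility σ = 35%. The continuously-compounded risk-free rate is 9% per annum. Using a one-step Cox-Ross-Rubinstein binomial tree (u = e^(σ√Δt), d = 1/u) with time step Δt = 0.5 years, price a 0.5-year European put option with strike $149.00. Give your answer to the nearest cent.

$17.82

CRR parameters: u = e^(σ√Δt) = e^(0.35·√0.5) = 1.2808, d = 1/u = 0.7808
Per-period rate: rΔt = 0.09·0.5 = 0.045, so R = e^0.045 = 1.0460
Risk-neutral probability p = (e^0.045 − 0.7808)/(1.2808 − 0.7808) = 0.2653/0.5000 = 0.5305
Terminal stock prices: S_u = 179.3, S_d = 109.3
Terminal payoffs (K − S): max(-30.31, 0) = 0, max(39.69, 0) = 39.69
Node 0 (S = 140): V_0 = e^(−0.045)·[0.5305·0.0000 + 0.4695·39.6936] = 17.8165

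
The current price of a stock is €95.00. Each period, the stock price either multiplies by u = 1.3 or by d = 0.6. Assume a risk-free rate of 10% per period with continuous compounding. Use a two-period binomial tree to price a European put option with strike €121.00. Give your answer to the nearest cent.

€20.93

Risk-neutral probability p = (e^0.1 − 0.6)/(1.3 − 0.6) = 0.5052/0.7000 = 0.7217
Terminal stock prices: S_uu = 160.6, S_ud = 74.1, S_dd = 34.2
Terminal payoffs (K − S): max(-39.55, 0) = 0, max(46.9, 0) = 46.9, max(86.8, 0) = 86.8
Node u (S = 123.5): V_u = e^(−0.1)·[0.7217·0.0000 + 0.2783·46.9000] = 11.8113
Node d (S = 57): V_d = e^(−0.1)·[0.7217·46.9000 + 0.2783·86.8000] = 52.4853
Node 0 (S = 95): V_0 = e^(−0.1)·[0.7217·11.8113 + 0.2783·52.4853] = 20.9307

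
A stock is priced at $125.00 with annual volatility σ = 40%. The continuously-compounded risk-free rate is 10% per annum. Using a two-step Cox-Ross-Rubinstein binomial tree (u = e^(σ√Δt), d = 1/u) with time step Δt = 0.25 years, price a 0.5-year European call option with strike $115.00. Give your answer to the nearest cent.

$22.65

CRR parameters: u = e^(σ√Δt) = e^(0.4·√0.25) = 1.2214, d = 1/u = 0.8187
Per-period rate: rΔt = 0.1·0.25 = 0.025, so R = e^0.025 = 1.0253
Risk-neutral probability p = (e^0.025 − 0.8187)/(1.2214 − 0.8187) = 0.2066/0.4027 = 0.5130
Terminal stock prices: S_uu = 186.5, S_ud = 125, S_dd = 83.79
Terminal payoffs (S − K): max(71.48, 0) = 71.48, max(10, 0) = 10, max(-31.21, 0) = 0
Node u (S = 152.7): V_u = e^(−0.025)·[0.5130·71.4781 + 0.4870·10.0000] = 40.5147
Node d (S = 102.3): V_d = e^(−0.025)·[0.5130·10.0000 + 0.4870·0.0000] = 5.0037
Node 0 (S = 125): V_0 = e^(−0.025)·[0.5130·40.5147 + 0.4870·5.0037] = 22.6487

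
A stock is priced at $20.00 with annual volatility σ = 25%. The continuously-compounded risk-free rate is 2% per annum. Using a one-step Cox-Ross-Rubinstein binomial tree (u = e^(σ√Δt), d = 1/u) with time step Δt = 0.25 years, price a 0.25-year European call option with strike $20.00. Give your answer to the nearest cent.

CRR parameters: u = e^(σ√Δt) = e^(0.25·√0.25) = 1.1331, d = 1/u = 0.8825
Per-period rate: rΔt = 0.02·0.25 = 0.005, so R = e^0.005 = 1.0050
Risk-neutral probability p = (e^0.005 − 0.8825)/(1.1331 − 0.8825) = 0.1225/0.2507 = 0.4888
Terminal stock prices: S_u = 22.66, S_d = 17.65
Terminal payoffs (S − K): max(2.663, 0) = 2.663, max(-2.35, 0) = 0
Node 0 (S = 20): V_0 = e^(−0.005)·[0.4888·2.6630 + 0.5112·0.0000] = 1.2951

$1.30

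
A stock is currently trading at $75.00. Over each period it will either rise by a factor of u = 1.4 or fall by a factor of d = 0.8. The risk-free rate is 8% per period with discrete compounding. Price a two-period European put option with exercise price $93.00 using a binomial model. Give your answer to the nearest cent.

$14.81

Risk-neutral probability p = (1 + 0.08 − 0.8)/(1.4 − 0.8) = 0.2800/0.6000 = 0.4667
Terminal stock prices: S_uu = 147, S_ud = 84, S_dd = 48
Terminal payoffs (K − S): max(-54, 0) = 0, max(9, 0) = 9, max(45, 0) = 45
Node u (S = 105): V_u = 1/1.08·[0.4667·0.0000 + 0.5333·9.0000] = 4.4444
Node d (S = 60): V_d = 1/1.08·[0.4667·9.0000 + 0.5333·45.0000] = 26.1111
Node 0 (S = 75): V_0 = 1/1.08·[0.4667·4.4444 + 0.5333·26.1111] = 14.8148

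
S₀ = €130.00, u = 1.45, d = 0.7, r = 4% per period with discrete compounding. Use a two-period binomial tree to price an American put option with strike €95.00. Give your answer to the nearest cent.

€8.65

Risk-neutral probability p = (1 + 0.04 − 0.7)/(1.45 − 0.7) = 0.3400/0.7500 = 0.4533
Terminal stock prices: S_uu = 273.3, S_ud = 131.9, S_dd = 63.7
Terminal payoffs (K − S): max(-178.3, 0) = 0, max(-36.95, 0) = 0, max(31.3, 0) = 31.3
Node u (S = 188.5): continuation = 1/1.04·[0.4533·0.0000 + 0.5467·0.0000] = 0.0000; exercise value = 0.0000 ≤ continuation, so V_u = 0.0000
Node d (S = 91): continuation = 1/1.04·[0.4533·0.0000 + 0.5467·31.3000] = 16.4526; exercise value = 4.0000 ≤ continuation, so V_d = 16.4526
Node 0 (S = 130): continuation = 1/1.04·[0.4533·0.0000 + 0.5467·16.4526] = 8.6481; exercise value = 0.0000 ≤ continuation, so V_0 = 8.6481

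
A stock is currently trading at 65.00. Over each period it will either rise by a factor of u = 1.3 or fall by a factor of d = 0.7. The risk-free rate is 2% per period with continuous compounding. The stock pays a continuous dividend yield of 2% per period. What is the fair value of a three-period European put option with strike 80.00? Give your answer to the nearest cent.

21.52

Per-period risk-free factor R = e^0.02 = 1.0202; dividend-adjusted growth = e^(0.02−0.02) = 1.0000.
Risk-neutral probability p = (1.0000 − 0.7)/(1.3 − 0.7) = 0.3000/0.6000 = 0.5000
Terminal stock prices: S_uuu = 142.8, S_uud = 76.89, S_udd = 41.4, S_ddd = 22.29
Terminal payoffs (K − S): max(-62.81, 0) = 0, max(3.105, 0) = 3.105, max(38.6, 0) = 38.6, max(57.71, 0) = 57.71
Node uu (S = 109.9): V_uu = e^(−0.02)·[0.5000·0.0000 + 0.5000·3.1050] = 1.5218
Node ud (S = 59.15): V_ud = e^(−0.02)·[0.5000·3.1050 + 0.5000·38.5950] = 20.4371
Node dd (S = 31.85): V_dd = e^(−0.02)·[0.5000·38.5950 + 0.5000·57.7050] = 47.1966
Node u (S = 84.5): V_u = e^(−0.02)·[0.5000·1.5218 + 0.5000·20.4371] = 10.7620
Node d (S = 45.5): V_d = e^(−0.02)·[0.5000·20.4371 + 0.5000·47.1966] = 33.1472
Node 0 (S = 65): V_0 = e^(−0.02)·[0.5000·10.7620 + 0.5000·33.1472] = 21.5199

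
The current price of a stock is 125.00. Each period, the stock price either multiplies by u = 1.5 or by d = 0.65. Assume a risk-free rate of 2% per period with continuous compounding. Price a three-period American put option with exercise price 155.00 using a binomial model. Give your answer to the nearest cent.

Risk-neutral probability p = (e^0.02 − 0.65)/(1.5 − 0.65) = 0.3702/0.8500 = 0.4355
Terminal stock prices: S_uuu = 421.9, S_uud = 182.8, S_udd = 79.22, S_ddd = 34.33
Terminal payoffs (K − S): max(-266.9, 0) = 0, max(-27.81, 0) = 0, max(75.78, 0) = 75.78, max(120.7, 0) = 120.7
Node uu (S = 281.2): continuation = e^(−0.02)·[0.4355·0.0000 + 0.5645·0.0000] = 0.0000; exercise value = 0.0000 ≤ continuation, so V_uu = 0.0000
Node ud (S = 121.9): continuation = e^(−0.02)·[0.4355·0.0000 + 0.5645·75.7812] = 41.9291; exercise value = 33.1250 ≤ continuation, so V_ud = 41.9291
Node dd (S = 52.81): continuation = e^(−0.02)·[0.4355·75.7812 + 0.5645·120.6719] = 99.1183; exercise value = 102.1875 > continuation, so V_dd = 102.1875 (exercise)
Node u (S = 187.5): continuation = e^(−0.02)·[0.4355·0.0000 + 0.5645·41.9291] = 23.1990; exercise value = 0.0000 ≤ continuation, so V_u = 23.1990
Node d (S = 81.25): continuation = e^(−0.02)·[0.4355·41.9291 + 0.5645·102.1875] = 74.4393; exercise value = 73.7500 ≤ continuation, so V_d = 74.4393
Node 0 (S = 125): continuation = e^(−0.02)·[0.4355·23.1990 + 0.5645·74.4393] = 51.0905; exercise value = 30.0000 ≤ continuation, so V_0 = 51.0905

51.09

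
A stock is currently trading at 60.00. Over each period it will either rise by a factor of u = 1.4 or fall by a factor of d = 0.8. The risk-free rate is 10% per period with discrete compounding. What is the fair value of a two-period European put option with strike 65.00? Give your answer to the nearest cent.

5.50

Risk-neutral probability p = (1 + 0.1 − 0.8)/(1.4 − 0.8) = 0.3000/0.6000 = 0.5000
Terminal stock prices: S_uu = 117.6, S_ud = 67.2, S_dd = 38.4
Terminal payoffs (K − S): max(-52.6, 0) = 0, max(-2.2, 0) = 0, max(26.6, 0) = 26.6
Node u (S = 84): V_u = 1/1.1·[0.5000·0.0000 + 0.5000·0.0000] = 0.0000
Node d (S = 48): V_d = 1/1.1·[0.5000·0.0000 + 0.5000·26.6000] = 12.0909
Node 0 (S = 60): V_0 = 1/1.1·[0.5000·0.0000 + 0.5000·12.0909] = 5.4959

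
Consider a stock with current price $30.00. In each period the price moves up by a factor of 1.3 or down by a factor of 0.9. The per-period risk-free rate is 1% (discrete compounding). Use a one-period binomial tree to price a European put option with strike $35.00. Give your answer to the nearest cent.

Risk-neutral probability p = (1 + 0.01 − 0.9)/(1.3 − 0.9) = 0.1100/0.4000 = 0.2750
Terminal stock prices: S_u = 39, S_d = 27
Terminal payoffs (K − S): max(-4, 0) = 0, max(8, 0) = 8
Node 0 (S = 30): V_0 = 1/1.01·[0.2750·0.0000 + 0.7250·8.0000] = 5.7426

$5.74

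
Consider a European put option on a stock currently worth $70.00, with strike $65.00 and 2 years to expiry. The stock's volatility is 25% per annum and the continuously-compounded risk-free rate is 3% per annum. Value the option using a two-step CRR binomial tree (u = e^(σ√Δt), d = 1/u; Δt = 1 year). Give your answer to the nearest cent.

$5.35

CRR parameters: u = e^(σ√Δt) = e^(0.25·√1) = 1.2840, d = 1/u = 0.7788
Per-period rate: rΔt = 0.03·1 = 0.03, so R = e^0.03 = 1.0305
Risk-neutral probability p = (e^0.03 − 0.7788)/(1.2840 − 0.7788) = 0.2517/0.5052 = 0.4981
Terminal stock prices: S_uu = 115.4, S_ud = 70, S_dd = 42.46
Terminal payoffs (K − S): max(-50.41, 0) = 0, max(-5, 0) = 0, max(22.54, 0) = 22.54
Node u (S = 89.88): V_u = e^(−0.03)·[0.4981·0.0000 + 0.5019·0.0000] = 0.0000
Node d (S = 54.52): V_d = e^(−0.03)·[0.4981·0.0000 + 0.5019·22.5429] = 10.9798
Node 0 (S = 70): V_0 = e^(−0.03)·[0.4981·0.0000 + 0.5019·10.9798] = 5.3479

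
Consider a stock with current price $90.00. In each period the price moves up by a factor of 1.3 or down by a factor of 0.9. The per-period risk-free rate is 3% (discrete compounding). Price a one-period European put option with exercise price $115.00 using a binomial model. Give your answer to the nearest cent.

Risk-neutral probability p = (1 + 0.03 − 0.9)/(1.3 − 0.9) = 0.1300/0.4000 = 0.3250
Terminal stock prices: S_u = 117, S_d = 81
Terminal payoffs (K − S): max(-2, 0) = 0, max(34, 0) = 34
Node 0 (S = 90): V_0 = 1/1.03·[0.3250·0.0000 + 0.6750·34.0000] = 22.2816

$22.28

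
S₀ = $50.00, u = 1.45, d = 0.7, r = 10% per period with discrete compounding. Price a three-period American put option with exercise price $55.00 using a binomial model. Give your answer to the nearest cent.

Risk-neutral probability p = (1 + 0.1 − 0.7)/(1.45 − 0.7) = 0.4000/0.7500 = 0.5333
Terminal stock prices: S_uuu = 152.4, S_uud = 73.59, S_udd = 35.52, S_ddd = 17.15
Terminal payoffs (K − S): max(-97.43, 0) = 0, max(-18.59, 0) = 0, max(19.48, 0) = 19.48, max(37.85, 0) = 37.85
Node uu (S = 105.1): continuation = 1/1.1·[0.5333·0.0000 + 0.4667·0.0000] = 0.0000; exercise value = 0.0000 ≤ continuation, so V_uu = 0.0000
Node ud (S = 50.75): continuation = 1/1.1·[0.5333·0.0000 + 0.4667·19.4750] = 8.2621; exercise value = 4.2500 ≤ continuation, so V_ud = 8.2621
Node dd (S = 24.5): continuation = 1/1.1·[0.5333·19.4750 + 0.4667·37.8500] = 25.5000; exercise value = 30.5000 > continuation, so V_dd = 30.5000 (exercise)
Node u (S = 72.5): continuation = 1/1.1·[0.5333·0.0000 + 0.4667·8.2621] = 3.5051; exercise value = 0.0000 ≤ continuation, so V_u = 3.5051
Node d (S = 35): continuation = 1/1.1·[0.5333·8.2621 + 0.4667·30.5000] = 16.9453; exercise value = 20.0000 > continuation, so V_d = 20.0000 (exercise)
Node 0 (S = 50): continuation = 1/1.1·[0.5333·3.5051 + 0.4667·20.0000] = 10.1843; exercise value = 5.0000 ≤ continuation, so V_0 = 10.1843

$10.18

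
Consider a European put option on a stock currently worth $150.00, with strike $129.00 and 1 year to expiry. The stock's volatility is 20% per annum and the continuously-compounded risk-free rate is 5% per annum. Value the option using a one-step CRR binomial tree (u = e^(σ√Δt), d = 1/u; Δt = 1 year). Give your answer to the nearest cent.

$2.49

CRR parameters: u = e^(σ√Δt) = e^(0.2·√1) = 1.2214, d = 1/u = 0.8187
Per-period rate: rΔt = 0.05·1 = 0.05, so R = e^0.05 = 1.0513
Risk-neutral probability p = (e^0.05 − 0.8187)/(1.2214 − 0.8187) = 0.2325/0.4027 = 0.5775
Terminal stock prices: S_u = 183.2, S_d = 122.8
Terminal payoffs (K − S): max(-54.21, 0) = 0, max(6.19, 0) = 6.19
Node 0 (S = 150): V_0 = e^(−0.05)·[0.5775·0.0000 + 0.4225·6.1904] = 2.4879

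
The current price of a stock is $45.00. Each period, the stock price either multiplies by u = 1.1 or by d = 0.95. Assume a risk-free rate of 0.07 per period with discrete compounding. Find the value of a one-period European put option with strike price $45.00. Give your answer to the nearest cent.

$0.42

Risk-neutral probability p = (1 + 0.07 − 0.95)/(1.1 − 0.95) = 0.1200/0.1500 = 0.8000
Terminal stock prices: S_u = 49.5, S_d = 42.75
Terminal payoffs (K − S): max(-4.5, 0) = 0, max(2.25, 0) = 2.25
Node 0 (S = 45): V_0 = 1/1.07·[0.8000·0.0000 + 0.2000·2.2500] = 0.4206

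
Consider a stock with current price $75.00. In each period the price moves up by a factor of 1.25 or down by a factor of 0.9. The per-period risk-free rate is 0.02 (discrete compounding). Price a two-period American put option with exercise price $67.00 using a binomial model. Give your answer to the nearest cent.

Risk-neutral probability p = (1 + 0.02 − 0.9)/(1.25 − 0.9) = 0.1200/0.3500 = 0.3429
Terminal stock prices: S_uu = 117.2, S_ud = 84.38, S_dd = 60.75
Terminal payoffs (K − S): max(-50.19, 0) = 0, max(-17.38, 0) = 0, max(6.25, 0) = 6.25
Node u (S = 93.75): continuation = 1/1.02·[0.3429·0.0000 + 0.6571·0.0000] = 0.0000; exercise value = 0.0000 ≤ continuation, so V_u = 0.0000
Node d (S = 67.5): continuation = 1/1.02·[0.3429·0.0000 + 0.6571·6.2500] = 4.0266; exercise value = 0.0000 ≤ continuation, so V_d = 4.0266
Node 0 (S = 75): continuation = 1/1.02·[0.3429·0.0000 + 0.6571·4.0266] = 2.5942; exercise value = 0.0000 ≤ continuation, so V_0 = 2.5942

$2.59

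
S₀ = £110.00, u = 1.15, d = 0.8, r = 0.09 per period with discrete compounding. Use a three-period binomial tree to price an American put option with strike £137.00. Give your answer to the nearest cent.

£27.00

Risk-neutral probability p = (1 + 0.09 − 0.8)/(1.15 − 0.8) = 0.2900/0.3500 = 0.8286
Terminal stock prices: S_uuu = 167.3, S_uud = 116.4, S_udd = 80.96, S_ddd = 56.32
Terminal payoffs (K − S): max(-30.3, 0) = 0, max(20.62, 0) = 20.62, max(56.04, 0) = 56.04, max(80.68, 0) = 80.68
Node uu (S = 145.5): continuation = 1/1.09·[0.8286·0.0000 + 0.1714·20.6200] = 3.2430; exercise value = 0.0000 ≤ continuation, so V_uu = 3.2430
Node ud (S = 101.2): continuation = 1/1.09·[0.8286·20.6200 + 0.1714·56.0400] = 24.4881; exercise value = 35.8000 > continuation, so V_ud = 35.8000 (exercise)
Node dd (S = 70.4): continuation = 1/1.09·[0.8286·56.0400 + 0.1714·80.6800] = 55.2881; exercise value = 66.6000 > continuation, so V_dd = 66.6000 (exercise)
Node u (S = 126.5): continuation = 1/1.09·[0.8286·3.2430 + 0.1714·35.8000] = 8.0956; exercise value = 10.5000 > continuation, so V_u = 10.5000 (exercise)
Node d (S = 88): continuation = 1/1.09·[0.8286·35.8000 + 0.1714·66.6000] = 37.6881; exercise value = 49.0000 > continuation, so V_d = 49.0000 (exercise)
Node 0 (S = 110): continuation = 1/1.09·[0.8286·10.5000 + 0.1714·49.0000] = 15.6881; exercise value = 27.0000 > continuation, so V_0 = 27.0000 (exercise)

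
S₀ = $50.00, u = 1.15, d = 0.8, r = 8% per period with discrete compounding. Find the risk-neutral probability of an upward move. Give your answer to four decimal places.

p = 0.8000

Risk-neutral probability p = (1 + 0.08 − 0.8)/(1.15 − 0.8) = 0.2800/0.3500 = 0.8000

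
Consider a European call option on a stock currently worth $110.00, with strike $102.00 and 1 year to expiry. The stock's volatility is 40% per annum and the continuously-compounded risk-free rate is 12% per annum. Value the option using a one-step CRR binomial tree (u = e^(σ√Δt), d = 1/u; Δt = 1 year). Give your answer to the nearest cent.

CRR parameters: u = e^(σ√Δt) = e^(0.4·√1) = 1.4918, d = 1/u = 0.6703
Per-period rate: rΔt = 0.12·1 = 0.12, so R = e^0.12 = 1.1275
Risk-neutral probability p = (e^0.12 − 0.6703)/(1.4918 − 0.6703) = 0.4572/0.8215 = 0.5565
Terminal stock prices: S_u = 164.1, S_d = 73.74
Terminal payoffs (S − K): max(62.1, 0) = 62.1, max(-28.26, 0) = 0
Node 0 (S = 110): V_0 = e^(−0.12)·[0.5565·62.1007 + 0.4435·0.0000] = 30.6518

$30.65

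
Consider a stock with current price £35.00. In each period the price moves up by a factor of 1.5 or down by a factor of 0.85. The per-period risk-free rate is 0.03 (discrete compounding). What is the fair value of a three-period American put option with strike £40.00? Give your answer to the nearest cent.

Risk-neutral probability p = (1 + 0.03 − 0.85)/(1.5 − 0.85) = 0.1800/0.6500 = 0.2769
Terminal stock prices: S_uuu = 118.1, S_uud = 66.94, S_udd = 37.93, S_ddd = 21.49
Terminal payoffs (K − S): max(-78.12, 0) = 0, max(-26.94, 0) = 0, max(2.069, 0) = 2.069, max(18.51, 0) = 18.51
Node uu (S = 78.75): continuation = 1/1.03·[0.2769·0.0000 + 0.7231·0.0000] = 0.0000; exercise value = 0.0000 ≤ continuation, so V_uu = 0.0000
Node ud (S = 44.62): continuation = 1/1.03·[0.2769·0.0000 + 0.7231·2.0688] = 1.4523; exercise value = 0.0000 ≤ continuation, so V_ud = 1.4523
Node dd (S = 25.29): continuation = 1/1.03·[0.2769·2.0688 + 0.7231·18.5056] = 13.5475; exercise value = 14.7125 > continuation, so V_dd = 14.7125 (exercise)
Node u (S = 52.5): continuation = 1/1.03·[0.2769·0.0000 + 0.7231·1.4523] = 1.0195; exercise value = 0.0000 ≤ continuation, so V_u = 1.0195
Node d (S = 29.75): continuation = 1/1.03·[0.2769·1.4523 + 0.7231·14.7125] = 10.7189; exercise value = 10.2500 ≤ continuation, so V_d = 10.7189
Node 0 (S = 35): continuation = 1/1.03·[0.2769·1.0195 + 0.7231·10.7189] = 7.7989; exercise value = 5.0000 ≤ continuation, so V_0 = 7.7989

£7.80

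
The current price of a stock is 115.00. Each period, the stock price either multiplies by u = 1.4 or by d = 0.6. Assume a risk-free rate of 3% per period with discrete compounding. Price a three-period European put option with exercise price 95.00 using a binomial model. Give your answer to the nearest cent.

Risk-neutral probability p = (1 + 0.03 − 0.6)/(1.4 − 0.6) = 0.4300/0.8000 = 0.5375
Terminal stock prices: S_uuu = 315.6, S_uud = 135.2, S_udd = 57.96, S_ddd = 24.84
Terminal payoffs (K − S): max(-220.6, 0) = 0, max(-40.24, 0) = 0, max(37.04, 0) = 37.04, max(70.16, 0) = 70.16
Node uu (S = 225.4): V_uu = 1/1.03·[0.5375·0.0000 + 0.4625·0.0000] = 0.0000
Node ud (S = 96.6): V_ud = 1/1.03·[0.5375·0.0000 + 0.4625·37.0400] = 16.6320
Node dd (S = 41.4): V_dd = 1/1.03·[0.5375·37.0400 + 0.4625·70.1600] = 50.8330
Node u (S = 161): V_u = 1/1.03·[0.5375·0.0000 + 0.4625·16.6320] = 7.4683
Node d (S = 69): V_d = 1/1.03·[0.5375·16.6320 + 0.4625·50.8330] = 31.5048
Node 0 (S = 115): V_0 = 1/1.03·[0.5375·7.4683 + 0.4625·31.5048] = 18.0439

18.04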